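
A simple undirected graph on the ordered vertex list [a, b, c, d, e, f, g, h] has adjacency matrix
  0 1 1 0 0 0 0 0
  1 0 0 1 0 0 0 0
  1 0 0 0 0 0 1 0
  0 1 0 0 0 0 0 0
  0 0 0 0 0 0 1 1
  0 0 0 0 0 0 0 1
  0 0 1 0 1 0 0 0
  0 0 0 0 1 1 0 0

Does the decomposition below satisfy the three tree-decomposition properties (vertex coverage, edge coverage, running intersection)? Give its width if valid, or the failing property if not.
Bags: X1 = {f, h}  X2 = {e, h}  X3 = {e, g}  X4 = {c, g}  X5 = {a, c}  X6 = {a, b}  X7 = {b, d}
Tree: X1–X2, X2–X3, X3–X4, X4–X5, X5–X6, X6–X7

Vertex coverage: the bags together contain {a, b, c, d, e, f, g, h}, the full vertex set. Edge coverage: each edge of G has both endpoints in at least one bag. Running intersection: for every vertex, the bags containing it form a connected subtree. All three properties hold, so this is a valid tree decomposition of width max|bag| − 1 = 1, and hence tw(G) ≤ 1.

Yes; width 1.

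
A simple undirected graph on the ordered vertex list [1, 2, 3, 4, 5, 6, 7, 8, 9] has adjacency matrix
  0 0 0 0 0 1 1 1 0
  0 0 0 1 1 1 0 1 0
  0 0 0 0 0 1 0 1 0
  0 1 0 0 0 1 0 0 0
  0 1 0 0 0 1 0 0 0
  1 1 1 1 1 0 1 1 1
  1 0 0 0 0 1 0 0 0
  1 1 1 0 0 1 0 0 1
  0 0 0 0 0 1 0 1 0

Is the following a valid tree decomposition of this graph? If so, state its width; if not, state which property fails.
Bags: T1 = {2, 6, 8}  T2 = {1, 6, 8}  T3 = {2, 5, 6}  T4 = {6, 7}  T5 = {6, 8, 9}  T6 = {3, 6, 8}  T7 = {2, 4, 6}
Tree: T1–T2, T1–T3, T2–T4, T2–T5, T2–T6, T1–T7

A tree decomposition must satisfy three properties: every vertex lies in some bag; for every edge, both endpoints lie together in some bag; and for every vertex, the bags containing it form a connected subtree. Here edge (1,7) lies in no bag, so the decomposition is invalid.

No — edge (1,7) lies in no bag.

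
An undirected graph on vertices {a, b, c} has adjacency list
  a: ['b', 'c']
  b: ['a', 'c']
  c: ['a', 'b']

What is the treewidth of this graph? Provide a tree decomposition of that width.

A single bag containing all 3 vertices is trivially a valid decomposition of width 2. For the lower bound, the 3 vertices {a, b, c} are pairwise adjacent, and any tree decomposition puts a clique entirely inside one bag — forcing width ≥ 2. Therefore the treewidth is 2.

Treewidth 2.
One such decomposition:
Bags: B1 = {a, b, c}
Tree: (single bag)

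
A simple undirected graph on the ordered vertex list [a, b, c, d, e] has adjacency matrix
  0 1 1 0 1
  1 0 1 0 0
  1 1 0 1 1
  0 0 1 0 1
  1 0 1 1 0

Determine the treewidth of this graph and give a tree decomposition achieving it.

The largest bag has 3 vertices, giving width 2; this decomposition certifies tw(G) ≤ 2. Conversely, {c, d, e} is a clique of size 3, and the vertices of any clique must share a bag in every tree decomposition; so some bag has ≥ 3 vertices and tw(G) ≥ 2. Hence tw(G) = 2 exactly.

Treewidth 2.
One such decomposition:
Bags: B1 = {a, b, c}  B2 = {a, c, e}  B3 = {c, d, e}
Tree: B1–B2, B2–B3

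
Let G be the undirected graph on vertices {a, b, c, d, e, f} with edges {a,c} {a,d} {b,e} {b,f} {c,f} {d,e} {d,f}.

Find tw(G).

A width-2 tree decomposition is:
Bags: B1 = {b, e, f}  B2 = {d, e, f}  B3 = {c, d, f}  B4 = {a, c, d}
Tree: B1–B2, B2–B3, B3–B4
Every bag has size at most 3, so the width is 3 − 1 = 2 and tw(G) ≤ 2. Since b–e–d–f–b is a cycle in G, G is not acyclic. Forests are exactly the graphs of treewidth ≤ 1, so tw(G) ≥ 2. Combining the bounds, tw(G) = 2.

2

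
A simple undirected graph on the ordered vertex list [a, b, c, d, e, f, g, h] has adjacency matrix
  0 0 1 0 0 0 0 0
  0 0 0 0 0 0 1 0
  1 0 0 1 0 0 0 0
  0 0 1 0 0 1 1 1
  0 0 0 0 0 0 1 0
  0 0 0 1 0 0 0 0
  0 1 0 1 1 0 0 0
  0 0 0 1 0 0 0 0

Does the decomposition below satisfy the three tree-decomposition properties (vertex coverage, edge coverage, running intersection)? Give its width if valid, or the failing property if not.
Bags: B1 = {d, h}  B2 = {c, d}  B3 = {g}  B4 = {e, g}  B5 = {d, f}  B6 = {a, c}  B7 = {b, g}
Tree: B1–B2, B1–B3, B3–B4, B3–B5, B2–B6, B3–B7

A tree decomposition must satisfy three properties: every vertex lies in some bag; for every edge, both endpoints lie together in some bag; and for every vertex, the bags containing it form a connected subtree. Here edge (d,g) lies in no bag, so the decomposition is invalid.

No — edge (d,g) lies in no bag.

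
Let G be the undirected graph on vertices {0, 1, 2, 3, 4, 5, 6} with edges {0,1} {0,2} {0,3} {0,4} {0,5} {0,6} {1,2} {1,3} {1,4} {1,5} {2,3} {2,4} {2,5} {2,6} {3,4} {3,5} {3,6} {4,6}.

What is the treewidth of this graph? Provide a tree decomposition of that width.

Treewidth 4.
Bags: B1 = {0, 2, 3, 4, 6}  B2 = {0, 1, 2, 3, 4}  B3 = {0, 1, 2, 3, 5}
Tree: B1–B2, B2–B3

Every bag has size at most 5, so the width is 5 − 1 = 4 and tw(G) ≤ 4. Conversely, {0, 1, 2, 3, 4} is a clique of size 5, and the vertices of any clique must share a bag in every tree decomposition; so some bag has ≥ 5 vertices and tw(G) ≥ 4. Hence tw(G) = 4 exactly.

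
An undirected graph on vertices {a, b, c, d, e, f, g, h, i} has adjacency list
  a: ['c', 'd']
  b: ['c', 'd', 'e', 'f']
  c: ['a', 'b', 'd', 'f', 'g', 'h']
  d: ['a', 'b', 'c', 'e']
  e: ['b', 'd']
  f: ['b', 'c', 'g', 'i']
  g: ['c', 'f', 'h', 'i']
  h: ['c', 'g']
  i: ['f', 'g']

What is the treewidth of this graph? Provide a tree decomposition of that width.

Each bag holds 3 vertices, so the decomposition has width 2, which upper-bounds the treewidth. Conversely, {b, d, e} is a clique of size 3, and the vertices of any clique must share a bag in every tree decomposition; so some bag has ≥ 3 vertices and tw(G) ≥ 2. The upper and lower bounds meet at 2, so that is the treewidth.

Treewidth 2.
Bags: B1 = {b, c, f}  B2 = {c, f, g}  B3 = {b, c, d}  B4 = {b, d, e}  B5 = {c, g, h}  B6 = {a, c, d}  B7 = {f, g, i}
Tree: B1–B2, B1–B3, B3–B4, B2–B5, B3–B6, B2–B7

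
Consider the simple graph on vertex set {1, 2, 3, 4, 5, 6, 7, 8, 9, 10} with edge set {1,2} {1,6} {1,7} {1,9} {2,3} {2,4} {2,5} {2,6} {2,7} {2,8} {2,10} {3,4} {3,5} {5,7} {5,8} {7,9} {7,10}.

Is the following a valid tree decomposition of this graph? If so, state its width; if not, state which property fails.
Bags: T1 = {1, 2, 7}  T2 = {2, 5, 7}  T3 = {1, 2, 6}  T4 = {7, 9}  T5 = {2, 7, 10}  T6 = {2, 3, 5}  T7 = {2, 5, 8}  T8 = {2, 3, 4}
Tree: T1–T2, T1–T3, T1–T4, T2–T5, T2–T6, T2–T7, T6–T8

A tree decomposition must satisfy three properties: every vertex lies in some bag; for every edge, both endpoints lie together in some bag; and for every vertex, the bags containing it form a connected subtree. Here edge (1,9) lies in no bag, so the decomposition is invalid.

No — edge (1,9) lies in no bag.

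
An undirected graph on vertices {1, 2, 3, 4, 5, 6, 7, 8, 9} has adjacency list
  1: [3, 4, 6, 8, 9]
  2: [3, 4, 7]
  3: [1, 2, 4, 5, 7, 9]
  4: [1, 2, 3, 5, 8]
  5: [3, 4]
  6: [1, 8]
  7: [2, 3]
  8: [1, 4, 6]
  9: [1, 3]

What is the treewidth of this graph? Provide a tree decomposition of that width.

Treewidth 2.
Bags: B1 = {1, 3, 4}  B2 = {2, 3, 4}  B3 = {3, 4, 5}  B4 = {1, 4, 8}  B5 = {2, 3, 7}  B6 = {1, 6, 8}  B7 = {1, 3, 9}
Tree: B1–B2, B2–B3, B1–B4, B2–B5, B4–B6, B1–B7

Each bag holds 3 vertices, so the decomposition has width 2, which upper-bounds the treewidth. For the lower bound, the 3 vertices {1, 4, 8} are pairwise adjacent, and any tree decomposition puts a clique entirely inside one bag — forcing width ≥ 2. The upper and lower bounds meet at 2, so that is the treewidth.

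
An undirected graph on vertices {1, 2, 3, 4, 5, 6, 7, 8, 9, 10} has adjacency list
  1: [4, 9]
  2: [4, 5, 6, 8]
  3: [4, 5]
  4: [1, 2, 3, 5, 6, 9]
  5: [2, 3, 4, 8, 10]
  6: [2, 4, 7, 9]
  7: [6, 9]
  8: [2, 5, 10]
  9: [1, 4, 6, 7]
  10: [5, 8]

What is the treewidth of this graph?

A width-2 tree decomposition is:
Bags: B1 = {2, 5, 8}  B2 = {2, 4, 5}  B3 = {2, 4, 6}  B4 = {4, 6, 9}  B5 = {3, 4, 5}  B6 = {5, 8, 10}  B7 = {6, 7, 9}  B8 = {1, 4, 9}
Tree: B1–B2, B2–B3, B3–B4, B2–B5, B1–B6, B4–B7, B4–B8
Each bag holds 3 vertices, so the decomposition has width 2, which upper-bounds the treewidth. For the lower bound, the 3 vertices {2, 5, 8} are pairwise adjacent, and any tree decomposition puts a clique entirely inside one bag — forcing width ≥ 2. The upper and lower bounds meet at 2, so that is the treewidth.

2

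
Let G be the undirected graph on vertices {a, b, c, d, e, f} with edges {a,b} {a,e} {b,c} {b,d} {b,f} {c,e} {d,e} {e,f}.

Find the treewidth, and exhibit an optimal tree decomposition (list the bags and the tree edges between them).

Every bag has size at most 3, so the width is 3 − 1 = 2 and tw(G) ≤ 2. Since b–c–e–f–b is a cycle in G, G is not acyclic. Forests are exactly the graphs of treewidth ≤ 1, so tw(G) ≥ 2. Combining the bounds, tw(G) = 2.

Treewidth 2.
Bags: B1 = {b, c, e}  B2 = {b, e, f}  B3 = {b, d, e}  B4 = {a, b, e}
Tree: B1–B2, B2–B3, B3–B4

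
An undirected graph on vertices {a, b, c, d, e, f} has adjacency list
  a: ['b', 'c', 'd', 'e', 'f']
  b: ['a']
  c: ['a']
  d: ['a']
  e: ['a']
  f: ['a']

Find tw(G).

1

A width-1 tree decomposition is:
Bags: B1 = {a, c}  B2 = {a, f}  B3 = {a, d}  B4 = {a, b}  B5 = {a, e}
Tree: B1–B2, B2–B3, B2–B4, B3–B5
The largest bag has 2 vertices, giving width 1; this decomposition certifies tw(G) ≤ 1. Since G has at least one edge (e.g. c–a), it is not an edgeless graph, so tw(G) ≥ 1. The upper and lower bounds meet at 1, so that is the treewidth.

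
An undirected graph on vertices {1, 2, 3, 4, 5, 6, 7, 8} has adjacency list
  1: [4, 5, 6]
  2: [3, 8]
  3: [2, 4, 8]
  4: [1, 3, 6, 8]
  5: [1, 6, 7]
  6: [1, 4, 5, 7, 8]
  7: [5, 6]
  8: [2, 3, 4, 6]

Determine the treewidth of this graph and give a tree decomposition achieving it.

Every bag has size at most 3, so the width is 3 − 1 = 2 and tw(G) ≤ 2. On the other hand G contains the 3-clique {2, 3, 8}. A clique must lie in a single bag of any decomposition, so no decomposition can have width below 2. Combining the bounds, tw(G) = 2.

Treewidth 2.
One optimal decomposition is:
Bags: B1 = {4, 6, 8}  B2 = {3, 4, 8}  B3 = {1, 4, 6}  B4 = {1, 5, 6}  B5 = {2, 3, 8}  B6 = {5, 6, 7}
Tree: B1–B2, B1–B3, B3–B4, B2–B5, B4–B6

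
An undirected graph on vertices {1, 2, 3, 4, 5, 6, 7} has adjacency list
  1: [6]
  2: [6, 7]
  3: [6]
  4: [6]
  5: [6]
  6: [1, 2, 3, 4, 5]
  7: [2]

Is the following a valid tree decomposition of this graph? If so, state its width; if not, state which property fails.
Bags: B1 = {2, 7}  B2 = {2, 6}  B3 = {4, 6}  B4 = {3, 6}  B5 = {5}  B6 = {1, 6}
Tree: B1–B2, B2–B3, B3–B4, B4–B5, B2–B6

No — edge (6,5) lies in no bag.

A tree decomposition must satisfy three properties: every vertex lies in some bag; for every edge, both endpoints lie together in some bag; and for every vertex, the bags containing it form a connected subtree. Here edge (6,5) lies in no bag, so the decomposition is invalid.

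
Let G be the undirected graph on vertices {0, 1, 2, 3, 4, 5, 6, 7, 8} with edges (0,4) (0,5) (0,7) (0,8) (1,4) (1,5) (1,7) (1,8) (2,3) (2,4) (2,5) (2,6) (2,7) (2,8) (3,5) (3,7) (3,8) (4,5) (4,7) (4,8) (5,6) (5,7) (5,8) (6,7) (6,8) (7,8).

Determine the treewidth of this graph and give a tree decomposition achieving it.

Every bag has size at most 5, so the width is 5 − 1 = 4 and tw(G) ≤ 4. On the other hand G contains the 5-clique {0, 4, 5, 7, 8}. A clique must lie in a single bag of any decomposition, so no decomposition can have width below 4. The upper and lower bounds meet at 4, so that is the treewidth.

Treewidth 4.
One optimal decomposition is:
Bags: B1 = {2, 4, 5, 7, 8}  B2 = {1, 4, 5, 7, 8}  B3 = {0, 4, 5, 7, 8}  B4 = {2, 3, 5, 7, 8}  B5 = {2, 5, 6, 7, 8}
Tree: B1–B2, B1–B3, B1–B4, B4–B5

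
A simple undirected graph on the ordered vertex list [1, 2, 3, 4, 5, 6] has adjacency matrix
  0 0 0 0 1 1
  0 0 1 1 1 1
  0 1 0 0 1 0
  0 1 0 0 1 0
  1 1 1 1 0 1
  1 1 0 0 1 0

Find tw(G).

A width-2 tree decomposition is:
Bags: B1 = {2, 3, 5}  B2 = {2, 5, 6}  B3 = {1, 5, 6}  B4 = {2, 4, 5}
Tree: B1–B2, B2–B3, B2–B4
The largest bag has 3 vertices, giving width 2; this decomposition certifies tw(G) ≤ 2. Conversely, {1, 5, 6} is a clique of size 3, and the vertices of any clique must share a bag in every tree decomposition; so some bag has ≥ 3 vertices and tw(G) ≥ 2. The upper and lower bounds meet at 2, so that is the treewidth.

2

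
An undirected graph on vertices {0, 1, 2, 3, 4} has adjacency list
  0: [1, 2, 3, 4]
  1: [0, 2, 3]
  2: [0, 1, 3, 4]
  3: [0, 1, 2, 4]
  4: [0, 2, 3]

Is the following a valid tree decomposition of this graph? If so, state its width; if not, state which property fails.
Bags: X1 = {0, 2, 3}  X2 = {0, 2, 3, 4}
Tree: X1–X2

A tree decomposition must satisfy three properties: every vertex lies in some bag; for every edge, both endpoints lie together in some bag; and for every vertex, the bags containing it form a connected subtree. Here vertex 1 appears in no bag, so the decomposition is invalid.

No — vertex 1 appears in no bag.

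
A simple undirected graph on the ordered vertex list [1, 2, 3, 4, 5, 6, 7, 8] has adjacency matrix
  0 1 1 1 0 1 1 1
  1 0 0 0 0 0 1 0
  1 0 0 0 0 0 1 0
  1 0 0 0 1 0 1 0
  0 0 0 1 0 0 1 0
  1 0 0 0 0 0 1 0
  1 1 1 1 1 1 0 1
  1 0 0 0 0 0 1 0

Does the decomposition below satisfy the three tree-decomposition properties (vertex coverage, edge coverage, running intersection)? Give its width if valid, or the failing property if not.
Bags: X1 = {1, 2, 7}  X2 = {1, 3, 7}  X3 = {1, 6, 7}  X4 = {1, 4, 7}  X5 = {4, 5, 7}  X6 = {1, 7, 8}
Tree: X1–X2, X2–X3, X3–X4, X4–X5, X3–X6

Checking the three conditions: (i) the bags cover all of {1, 2, 3, 4, 5, 6, 7, 8}; (ii) for each edge, some bag contains both endpoints; (iii) the bags containing any fixed vertex form a subtree. All hold, so the decomposition is valid with width 3 − 1 = 2.

Yes; width 2.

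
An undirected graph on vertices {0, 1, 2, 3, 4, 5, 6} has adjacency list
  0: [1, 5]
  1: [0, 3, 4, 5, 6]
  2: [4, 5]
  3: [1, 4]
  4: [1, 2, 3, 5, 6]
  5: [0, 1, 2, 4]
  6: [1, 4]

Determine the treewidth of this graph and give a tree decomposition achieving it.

Each bag holds 3 vertices, so the decomposition has width 2, which upper-bounds the treewidth. For the lower bound, the 3 vertices {0, 1, 5} are pairwise adjacent, and any tree decomposition puts a clique entirely inside one bag — forcing width ≥ 2. Therefore the treewidth is 2.

Treewidth 2.
Bags: B1 = {1, 4, 5}  B2 = {2, 4, 5}  B3 = {1, 4, 6}  B4 = {0, 1, 5}  B5 = {1, 3, 4}
Tree: B1–B2, B1–B3, B1–B4, B3–B5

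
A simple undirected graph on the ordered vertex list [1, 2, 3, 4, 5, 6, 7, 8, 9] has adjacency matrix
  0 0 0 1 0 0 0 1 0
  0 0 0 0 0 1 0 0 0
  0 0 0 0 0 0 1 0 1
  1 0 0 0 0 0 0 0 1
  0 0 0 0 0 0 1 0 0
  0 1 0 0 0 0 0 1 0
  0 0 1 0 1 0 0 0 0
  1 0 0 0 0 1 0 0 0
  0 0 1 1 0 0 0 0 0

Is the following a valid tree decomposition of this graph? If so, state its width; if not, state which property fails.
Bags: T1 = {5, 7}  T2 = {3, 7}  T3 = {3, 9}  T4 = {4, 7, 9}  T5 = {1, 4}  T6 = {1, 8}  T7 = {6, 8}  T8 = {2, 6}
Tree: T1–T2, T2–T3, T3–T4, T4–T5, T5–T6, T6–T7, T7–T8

No — bags containing vertex 7 are not connected in the tree.

A tree decomposition must satisfy three properties: every vertex lies in some bag; for every edge, both endpoints lie together in some bag; and for every vertex, the bags containing it form a connected subtree. Here bags containing vertex 7 are not connected in the tree, so the decomposition is invalid.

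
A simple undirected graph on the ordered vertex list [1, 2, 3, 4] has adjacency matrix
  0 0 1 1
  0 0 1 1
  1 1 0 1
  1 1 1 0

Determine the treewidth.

2

A width-2 tree decomposition is:
Bags: B1 = {1, 3, 4}  B2 = {2, 3, 4}
Tree: B1–B2
The largest bag has 3 vertices, giving width 2; this decomposition certifies tw(G) ≤ 2. For the lower bound, the 3 vertices {1, 3, 4} are pairwise adjacent, and any tree decomposition puts a clique entirely inside one bag — forcing width ≥ 2. Therefore the treewidth is 2.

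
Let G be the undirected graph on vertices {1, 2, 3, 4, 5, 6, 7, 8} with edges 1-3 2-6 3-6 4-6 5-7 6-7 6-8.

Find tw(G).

A width-1 tree decomposition is:
Bags: B1 = {5, 7}  B2 = {6, 7}  B3 = {2, 6}  B4 = {6, 8}  B5 = {4, 6}  B6 = {3, 6}  B7 = {1, 3}
Tree: B1–B2, B2–B3, B2–B4, B4–B5, B4–B6, B6–B7
Every bag has size at most 2, so the width is 2 − 1 = 1 and tw(G) ≤ 1. G has an edge, so its treewidth is at least 1. Combining the bounds, tw(G) = 1.

1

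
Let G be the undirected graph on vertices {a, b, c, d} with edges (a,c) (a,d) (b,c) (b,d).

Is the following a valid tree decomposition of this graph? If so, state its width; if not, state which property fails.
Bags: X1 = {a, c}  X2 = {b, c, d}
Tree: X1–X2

No — edge (d,a) lies in no bag.

A tree decomposition must satisfy three properties: every vertex lies in some bag; for every edge, both endpoints lie together in some bag; and for every vertex, the bags containing it form a connected subtree. Here edge (d,a) lies in no bag, so the decomposition is invalid.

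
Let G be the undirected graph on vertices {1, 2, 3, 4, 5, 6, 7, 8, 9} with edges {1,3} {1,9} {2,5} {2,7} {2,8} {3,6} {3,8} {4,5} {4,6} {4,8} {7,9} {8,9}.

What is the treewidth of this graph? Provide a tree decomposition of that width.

The largest bag has 4 vertices, giving width 3; this decomposition certifies tw(G) ≤ 3. For the lower bound: the 4 vertex sets {2,5,7}, {9}, {8}, {1,3,4,6} are disjoint, each induces a connected subgraph, and every pair is joined by at least one edge of G. Contracting each set to a single vertex therefore yields K_{4} as a minor, and since treewidth is minor-monotone, tw(G) ≥ tw(K_{4}) = 3. Therefore the treewidth is 3.

Treewidth 3.
Bags: B1 = {2, 5, 7, 9}  B2 = {2, 5, 8, 9}  B3 = {4, 5, 8, 9}  B4 = {1, 4, 8, 9}  B5 = {1, 3, 4, 8}  B6 = {1, 3, 4, 6}
Tree: B1–B2, B2–B3, B3–B4, B4–B5, B5–B6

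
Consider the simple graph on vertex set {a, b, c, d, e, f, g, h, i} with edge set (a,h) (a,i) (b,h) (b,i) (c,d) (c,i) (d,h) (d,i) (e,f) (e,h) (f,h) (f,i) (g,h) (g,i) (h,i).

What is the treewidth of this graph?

2

A width-2 tree decomposition is:
Bags: B1 = {g, h, i}  B2 = {f, h, i}  B3 = {d, h, i}  B4 = {c, d, i}  B5 = {e, f, h}  B6 = {a, h, i}  B7 = {b, h, i}
Tree: B1–B2, B1–B3, B3–B4, B2–B5, B1–B6, B6–B7
The largest bag has 3 vertices, giving width 2; this decomposition certifies tw(G) ≤ 2. Conversely, {e, f, h} is a clique of size 3, and the vertices of any clique must share a bag in every tree decomposition; so some bag has ≥ 3 vertices and tw(G) ≥ 2. Hence tw(G) = 2 exactly.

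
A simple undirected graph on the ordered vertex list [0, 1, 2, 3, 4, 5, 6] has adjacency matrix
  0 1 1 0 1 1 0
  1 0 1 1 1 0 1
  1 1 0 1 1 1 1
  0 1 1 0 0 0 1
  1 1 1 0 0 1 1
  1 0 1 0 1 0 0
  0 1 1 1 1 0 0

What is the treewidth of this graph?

3

A width-3 tree decomposition is:
Bags: B1 = {1, 2, 4, 6}  B2 = {0, 1, 2, 4}  B3 = {1, 2, 3, 6}  B4 = {0, 2, 4, 5}
Tree: B1–B2, B1–B3, B2–B4
Every bag has size at most 4, so the width is 4 − 1 = 3 and tw(G) ≤ 3. For the lower bound, the 4 vertices {1, 2, 3, 6} are pairwise adjacent, and any tree decomposition puts a clique entirely inside one bag — forcing width ≥ 3. Combining the bounds, tw(G) = 3.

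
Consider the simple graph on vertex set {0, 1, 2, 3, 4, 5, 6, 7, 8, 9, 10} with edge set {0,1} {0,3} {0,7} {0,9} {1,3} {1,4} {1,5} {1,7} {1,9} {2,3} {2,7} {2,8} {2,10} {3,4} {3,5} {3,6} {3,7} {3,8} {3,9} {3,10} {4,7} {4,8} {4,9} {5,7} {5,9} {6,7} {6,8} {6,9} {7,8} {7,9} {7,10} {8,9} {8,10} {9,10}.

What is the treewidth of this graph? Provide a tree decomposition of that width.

Treewidth 4.
One such decomposition:
Bags: B1 = {3, 4, 7, 8, 9}  B2 = {1, 3, 4, 7, 9}  B3 = {1, 3, 5, 7, 9}  B4 = {3, 7, 8, 9, 10}  B5 = {3, 6, 7, 8, 9}  B6 = {0, 1, 3, 7, 9}  B7 = {2, 3, 7, 8, 10}
Tree: B1–B2, B2–B3, B1–B4, B1–B5, B3–B6, B4–B7

The largest bag has 5 vertices, giving width 4; this decomposition certifies tw(G) ≤ 4. Conversely, {3, 7, 8, 9, 10} is a clique of size 5, and the vertices of any clique must share a bag in every tree decomposition; so some bag has ≥ 5 vertices and tw(G) ≥ 4. Therefore the treewidth is 4.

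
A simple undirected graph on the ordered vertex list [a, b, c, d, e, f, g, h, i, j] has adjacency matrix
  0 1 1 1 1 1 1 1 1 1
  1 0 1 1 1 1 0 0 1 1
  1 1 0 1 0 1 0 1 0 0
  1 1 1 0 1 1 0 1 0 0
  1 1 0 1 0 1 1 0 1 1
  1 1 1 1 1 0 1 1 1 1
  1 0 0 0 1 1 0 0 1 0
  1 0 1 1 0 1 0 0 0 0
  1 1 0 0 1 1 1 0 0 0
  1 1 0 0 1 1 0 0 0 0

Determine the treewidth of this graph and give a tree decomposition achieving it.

Treewidth 4.
Bags: B1 = {a, b, d, e, f}  B2 = {a, b, c, d, f}  B3 = {a, c, d, f, h}  B4 = {a, b, e, f, i}  B5 = {a, e, f, g, i}  B6 = {a, b, e, f, j}
Tree: B1–B2, B2–B3, B1–B4, B4–B5, B1–B6

Every bag has size at most 5, so the width is 5 − 1 = 4 and tw(G) ≤ 4. Conversely, {a, e, f, g, i} is a clique of size 5, and the vertices of any clique must share a bag in every tree decomposition; so some bag has ≥ 5 vertices and tw(G) ≥ 4. The upper and lower bounds meet at 4, so that is the treewidth.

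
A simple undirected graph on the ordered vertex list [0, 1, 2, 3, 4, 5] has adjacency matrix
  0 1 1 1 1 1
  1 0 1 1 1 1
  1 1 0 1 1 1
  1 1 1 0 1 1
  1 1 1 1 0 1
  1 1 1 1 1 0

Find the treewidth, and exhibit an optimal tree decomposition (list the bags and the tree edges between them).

With just one bag of size 6, the width is 6 − 1 = 5, so tw(G) ≤ 5. On the other hand G contains the 6-clique {0, 1, 2, 3, 4, 5}. A clique must lie in a single bag of any decomposition, so no decomposition can have width below 5. Combining the bounds, tw(G) = 5.

Treewidth 5.
One optimal decomposition is:
Bags: B1 = {0, 1, 2, 3, 4, 5}
Tree: (single bag)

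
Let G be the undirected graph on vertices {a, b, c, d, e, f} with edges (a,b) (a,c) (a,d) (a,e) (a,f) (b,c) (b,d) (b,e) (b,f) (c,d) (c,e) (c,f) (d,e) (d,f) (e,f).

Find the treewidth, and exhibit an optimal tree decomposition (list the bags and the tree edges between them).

With just one bag of size 6, the width is 6 − 1 = 5, so tw(G) ≤ 5. On the other hand G contains the 6-clique {a, b, c, d, e, f}. A clique must lie in a single bag of any decomposition, so no decomposition can have width below 5. Hence tw(G) = 5 exactly.

Treewidth 5.
One such decomposition:
Bags: B1 = {a, b, c, d, e, f}
Tree: (single bag)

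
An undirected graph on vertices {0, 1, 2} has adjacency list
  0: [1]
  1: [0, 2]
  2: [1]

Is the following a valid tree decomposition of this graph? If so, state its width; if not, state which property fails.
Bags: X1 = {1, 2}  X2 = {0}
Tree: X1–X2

No — edge (1,0) lies in no bag.

A tree decomposition must satisfy three properties: every vertex lies in some bag; for every edge, both endpoints lie together in some bag; and for every vertex, the bags containing it form a connected subtree. Here edge (1,0) lies in no bag, so the decomposition is invalid.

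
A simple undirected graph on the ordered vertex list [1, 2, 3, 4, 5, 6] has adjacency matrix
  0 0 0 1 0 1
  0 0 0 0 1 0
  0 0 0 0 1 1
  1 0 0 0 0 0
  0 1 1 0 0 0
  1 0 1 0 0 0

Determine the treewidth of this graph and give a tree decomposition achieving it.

Treewidth 1.
Bags: B1 = {1, 4}  B2 = {1, 6}  B3 = {3, 6}  B4 = {3, 5}  B5 = {2, 5}
Tree: B1–B2, B2–B3, B3–B4, B4–B5

Each bag holds 2 vertices, so the decomposition has width 1, which upper-bounds the treewidth. G has an edge, so its treewidth is at least 1. Combining the bounds, tw(G) = 1.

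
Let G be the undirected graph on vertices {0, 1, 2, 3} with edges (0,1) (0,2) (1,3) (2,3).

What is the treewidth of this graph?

A width-2 tree decomposition is:
Bags: B1 = {1, 2, 3}  B2 = {0, 1, 2}
Tree: B1–B2
The largest bag has 3 vertices, giving width 2; this decomposition certifies tw(G) ≤ 2. The edges 1–3–2–0–1 form a cycle, so G is not a tree and its treewidth is at least 2. The upper and lower bounds meet at 2, so that is the treewidth.

2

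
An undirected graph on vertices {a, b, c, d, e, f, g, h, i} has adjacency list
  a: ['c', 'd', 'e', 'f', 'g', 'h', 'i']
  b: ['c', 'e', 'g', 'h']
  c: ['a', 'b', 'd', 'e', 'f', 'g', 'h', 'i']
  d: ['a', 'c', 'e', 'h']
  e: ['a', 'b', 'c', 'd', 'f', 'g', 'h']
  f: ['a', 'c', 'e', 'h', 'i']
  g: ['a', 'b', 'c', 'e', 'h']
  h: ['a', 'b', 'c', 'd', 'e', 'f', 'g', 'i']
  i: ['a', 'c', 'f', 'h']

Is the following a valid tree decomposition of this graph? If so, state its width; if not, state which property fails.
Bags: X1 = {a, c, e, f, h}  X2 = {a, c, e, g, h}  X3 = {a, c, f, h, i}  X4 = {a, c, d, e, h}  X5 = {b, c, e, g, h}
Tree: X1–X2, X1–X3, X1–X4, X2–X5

Vertex coverage: the bags together contain {a, b, c, d, e, f, g, h, i}, the full vertex set. Edge coverage: each edge of G has both endpoints in at least one bag. Running intersection: for every vertex, the bags containing it form a connected subtree. All three properties hold, so this is a valid tree decomposition of width max|bag| − 1 = 4, and hence tw(G) ≤ 4.

Yes; width 4.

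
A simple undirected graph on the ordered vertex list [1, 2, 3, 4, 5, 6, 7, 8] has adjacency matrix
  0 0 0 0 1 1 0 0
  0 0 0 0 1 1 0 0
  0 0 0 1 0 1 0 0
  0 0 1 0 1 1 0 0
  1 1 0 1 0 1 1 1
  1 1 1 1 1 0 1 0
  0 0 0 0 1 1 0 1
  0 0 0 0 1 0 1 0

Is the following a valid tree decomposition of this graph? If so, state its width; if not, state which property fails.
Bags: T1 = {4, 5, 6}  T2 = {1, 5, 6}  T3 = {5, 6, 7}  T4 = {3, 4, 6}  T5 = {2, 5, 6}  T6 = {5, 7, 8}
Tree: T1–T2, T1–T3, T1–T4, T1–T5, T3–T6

Checking the three conditions: (i) the bags cover all of {1, 2, 3, 4, 5, 6, 7, 8}; (ii) for each edge, some bag contains both endpoints; (iii) the bags containing any fixed vertex form a subtree. All hold, so the decomposition is valid with width 3 − 1 = 2.

Yes; width 2.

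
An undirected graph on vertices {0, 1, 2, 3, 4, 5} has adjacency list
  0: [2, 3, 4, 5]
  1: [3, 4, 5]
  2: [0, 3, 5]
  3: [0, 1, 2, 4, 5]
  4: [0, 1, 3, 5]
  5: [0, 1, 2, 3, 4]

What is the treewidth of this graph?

A width-3 tree decomposition is:
Bags: B1 = {0, 2, 3, 5}  B2 = {0, 3, 4, 5}  B3 = {1, 3, 4, 5}
Tree: B1–B2, B2–B3
Every bag has size at most 4, so the width is 4 − 1 = 3 and tw(G) ≤ 3. On the other hand G contains the 4-clique {0, 2, 3, 5}. A clique must lie in a single bag of any decomposition, so no decomposition can have width below 3. The upper and lower bounds meet at 3, so that is the treewidth.

3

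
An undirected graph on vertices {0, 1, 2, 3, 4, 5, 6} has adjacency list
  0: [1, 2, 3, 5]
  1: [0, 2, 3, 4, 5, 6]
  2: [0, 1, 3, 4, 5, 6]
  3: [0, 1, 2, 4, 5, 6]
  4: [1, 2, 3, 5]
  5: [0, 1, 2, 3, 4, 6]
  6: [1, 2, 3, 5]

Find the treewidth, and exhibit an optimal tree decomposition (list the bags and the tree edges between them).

Treewidth 4.
Bags: B1 = {0, 1, 2, 3, 5}  B2 = {1, 2, 3, 5, 6}  B3 = {1, 2, 3, 4, 5}
Tree: B1–B2, B2–B3

Each bag holds 5 vertices, so the decomposition has width 4, which upper-bounds the treewidth. Conversely, {0, 1, 2, 3, 5} is a clique of size 5, and the vertices of any clique must share a bag in every tree decomposition; so some bag has ≥ 5 vertices and tw(G) ≥ 4. The upper and lower bounds meet at 4, so that is the treewidth.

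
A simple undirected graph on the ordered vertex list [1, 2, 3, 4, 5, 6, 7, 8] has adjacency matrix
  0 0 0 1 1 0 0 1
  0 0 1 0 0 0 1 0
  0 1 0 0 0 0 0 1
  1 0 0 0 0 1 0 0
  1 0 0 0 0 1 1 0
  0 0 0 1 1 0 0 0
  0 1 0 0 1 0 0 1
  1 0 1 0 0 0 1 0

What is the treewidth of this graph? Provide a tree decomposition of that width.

Each bag holds 3 vertices, so the decomposition has width 2, which upper-bounds the treewidth. For the lower bound, G contains the cycle 4–6–5–1–4, so G is not a forest; only forests have treewidth ≤ 1, hence tw(G) ≥ 2. Combining the bounds, tw(G) = 2.

Treewidth 2.
Bags: B1 = {1, 4, 6}  B2 = {1, 5, 6}  B3 = {1, 5, 8}  B4 = {5, 7, 8}  B5 = {3, 7, 8}  B6 = {2, 3, 7}
Tree: B1–B2, B2–B3, B3–B4, B4–B5, B5–B6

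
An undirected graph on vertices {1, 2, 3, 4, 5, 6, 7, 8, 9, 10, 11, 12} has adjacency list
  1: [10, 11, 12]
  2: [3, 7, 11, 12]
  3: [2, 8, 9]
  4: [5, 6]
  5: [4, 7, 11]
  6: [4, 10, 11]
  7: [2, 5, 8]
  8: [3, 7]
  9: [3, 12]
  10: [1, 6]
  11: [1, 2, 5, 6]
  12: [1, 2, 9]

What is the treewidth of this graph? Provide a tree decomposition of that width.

Each bag holds 4 vertices, so the decomposition has width 3, which upper-bounds the treewidth. For the lower bound: the 4 vertex sets {4,6,10}, {5}, {11}, {1,2,7,12} are disjoint, each induces a connected subgraph, and every pair is joined by at least one edge of G. Contracting each set to a single vertex therefore yields K_{4} as a minor, and since treewidth is minor-monotone, tw(G) ≥ tw(K_{4}) = 3. The upper and lower bounds meet at 3, so that is the treewidth.

Treewidth 3.
One such decomposition:
Bags: B1 = {4, 5, 6, 10}  B2 = {5, 6, 10, 11}  B3 = {1, 5, 10, 11}  B4 = {1, 5, 7, 11}  B5 = {1, 2, 7, 11}  B6 = {1, 2, 7, 12}  B7 = {2, 7, 8, 12}  B8 = {2, 3, 8, 12}  B9 = {3, 8, 9, 12}
Tree: B1–B2, B2–B3, B3–B4, B4–B5, B5–B6, B6–B7, B7–B8, B8–B9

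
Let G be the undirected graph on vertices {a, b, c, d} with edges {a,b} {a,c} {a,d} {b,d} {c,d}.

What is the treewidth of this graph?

A width-2 tree decomposition is:
Bags: B1 = {a, c, d}  B2 = {a, b, d}
Tree: B1–B2
The largest bag has 3 vertices, giving width 2; this decomposition certifies tw(G) ≤ 2. Conversely, {a, c, d} is a clique of size 3, and the vertices of any clique must share a bag in every tree decomposition; so some bag has ≥ 3 vertices and tw(G) ≥ 2. Therefore the treewidth is 2.

2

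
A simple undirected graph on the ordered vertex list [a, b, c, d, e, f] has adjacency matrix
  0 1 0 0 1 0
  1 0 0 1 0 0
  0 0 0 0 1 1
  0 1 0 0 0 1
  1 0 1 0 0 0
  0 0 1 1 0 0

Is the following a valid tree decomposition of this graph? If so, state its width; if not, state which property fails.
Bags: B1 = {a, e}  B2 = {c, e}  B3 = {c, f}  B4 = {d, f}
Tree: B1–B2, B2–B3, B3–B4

A tree decomposition must satisfy three properties: every vertex lies in some bag; for every edge, both endpoints lie together in some bag; and for every vertex, the bags containing it form a connected subtree. Here vertex b appears in no bag, so the decomposition is invalid.

No — vertex b appears in no bag.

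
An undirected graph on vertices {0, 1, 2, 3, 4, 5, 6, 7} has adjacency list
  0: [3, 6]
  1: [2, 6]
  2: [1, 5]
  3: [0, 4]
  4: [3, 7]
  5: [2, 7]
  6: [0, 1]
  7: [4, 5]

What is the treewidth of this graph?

2

A width-2 tree decomposition is:
Bags: B1 = {1, 2, 5}  B2 = {1, 5, 6}  B3 = {0, 5, 6}  B4 = {0, 3, 5}  B5 = {3, 4, 5}  B6 = {4, 5, 7}
Tree: B1–B2, B2–B3, B3–B4, B4–B5, B5–B6
Every bag has size at most 3, so the width is 3 − 1 = 2 and tw(G) ≤ 2. For the lower bound, G contains the cycle 5–2–1–6–0–3–4–7–5, so G is not a forest; only forests have treewidth ≤ 1, hence tw(G) ≥ 2. Combining the bounds, tw(G) = 2.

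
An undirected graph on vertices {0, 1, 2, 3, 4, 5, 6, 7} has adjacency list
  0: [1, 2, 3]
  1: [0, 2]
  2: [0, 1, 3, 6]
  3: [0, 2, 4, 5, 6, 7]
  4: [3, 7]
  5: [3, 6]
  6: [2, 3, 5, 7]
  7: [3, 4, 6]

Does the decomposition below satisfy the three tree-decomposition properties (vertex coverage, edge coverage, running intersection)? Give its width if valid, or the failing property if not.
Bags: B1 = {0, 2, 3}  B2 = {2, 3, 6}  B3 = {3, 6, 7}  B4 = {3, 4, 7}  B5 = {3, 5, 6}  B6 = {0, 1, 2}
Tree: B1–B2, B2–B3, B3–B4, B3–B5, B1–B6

Yes; width 2.

Checking the three conditions: (i) the bags cover all of {0, 1, 2, 3, 4, 5, 6, 7}; (ii) for each edge, some bag contains both endpoints; (iii) the bags containing any fixed vertex form a subtree. All hold, so the decomposition is valid with width 3 − 1 = 2.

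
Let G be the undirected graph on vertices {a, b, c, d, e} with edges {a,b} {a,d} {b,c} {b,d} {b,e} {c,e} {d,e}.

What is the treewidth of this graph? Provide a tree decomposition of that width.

The largest bag has 3 vertices, giving width 2; this decomposition certifies tw(G) ≤ 2. On the other hand G contains the 3-clique {b, d, e}. A clique must lie in a single bag of any decomposition, so no decomposition can have width below 2. Therefore the treewidth is 2.

Treewidth 2.
One such decomposition:
Bags: B1 = {b, d, e}  B2 = {b, c, e}  B3 = {a, b, d}
Tree: B1–B2, B1–B3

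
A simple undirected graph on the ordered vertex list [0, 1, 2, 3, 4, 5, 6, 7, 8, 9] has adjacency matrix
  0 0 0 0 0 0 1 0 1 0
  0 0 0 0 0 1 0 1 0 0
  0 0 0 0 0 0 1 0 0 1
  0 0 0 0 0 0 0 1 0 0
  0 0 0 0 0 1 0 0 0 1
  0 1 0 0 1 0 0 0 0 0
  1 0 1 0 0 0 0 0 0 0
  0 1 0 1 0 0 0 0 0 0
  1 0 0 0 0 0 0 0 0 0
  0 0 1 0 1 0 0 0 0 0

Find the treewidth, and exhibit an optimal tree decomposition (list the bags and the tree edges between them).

The largest bag has 2 vertices, giving width 1; this decomposition certifies tw(G) ≤ 1. G has an edge, so its treewidth is at least 1. Therefore the treewidth is 1.

Treewidth 1.
One optimal decomposition is:
Bags: B1 = {0, 8}  B2 = {0, 6}  B3 = {2, 6}  B4 = {2, 9}  B5 = {4, 9}  B6 = {4, 5}  B7 = {1, 5}  B8 = {1, 7}  B9 = {3, 7}
Tree: B1–B2, B2–B3, B3–B4, B4–B5, B5–B6, B6–B7, B7–B8, B8–B9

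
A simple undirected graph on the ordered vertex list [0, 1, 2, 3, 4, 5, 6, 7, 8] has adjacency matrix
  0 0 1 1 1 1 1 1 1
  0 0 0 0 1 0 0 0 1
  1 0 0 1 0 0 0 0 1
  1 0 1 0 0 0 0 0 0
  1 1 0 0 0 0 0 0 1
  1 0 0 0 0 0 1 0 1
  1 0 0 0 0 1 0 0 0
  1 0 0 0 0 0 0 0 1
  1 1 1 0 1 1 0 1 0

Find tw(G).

A width-2 tree decomposition is:
Bags: B1 = {0, 7, 8}  B2 = {0, 5, 8}  B3 = {0, 4, 8}  B4 = {0, 2, 8}  B5 = {1, 4, 8}  B6 = {0, 2, 3}  B7 = {0, 5, 6}
Tree: B1–B2, B1–B3, B3–B4, B3–B5, B4–B6, B2–B7
Each bag holds 3 vertices, so the decomposition has width 2, which upper-bounds the treewidth. Conversely, {0, 2, 8} is a clique of size 3, and the vertices of any clique must share a bag in every tree decomposition; so some bag has ≥ 3 vertices and tw(G) ≥ 2. Hence tw(G) = 2 exactly.

2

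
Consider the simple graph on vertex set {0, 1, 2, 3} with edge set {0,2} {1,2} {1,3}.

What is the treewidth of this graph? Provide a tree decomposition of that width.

Treewidth 1.
One such decomposition:
Bags: B1 = {0, 2}  B2 = {1, 2}  B3 = {1, 3}
Tree: B1–B2, B2–B3

The largest bag has 2 vertices, giving width 1; this decomposition certifies tw(G) ≤ 1. Any graph with an edge has treewidth ≥ 1, and G has the edge 0–2. The upper and lower bounds meet at 1, so that is the treewidth.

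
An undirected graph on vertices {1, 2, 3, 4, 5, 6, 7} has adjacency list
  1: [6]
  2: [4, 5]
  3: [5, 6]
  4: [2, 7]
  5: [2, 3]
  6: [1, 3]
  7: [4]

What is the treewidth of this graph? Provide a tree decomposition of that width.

Treewidth 1.
One optimal decomposition is:
Bags: B1 = {4, 7}  B2 = {2, 4}  B3 = {2, 5}  B4 = {3, 5}  B5 = {3, 6}  B6 = {1, 6}
Tree: B1–B2, B2–B3, B3–B4, B4–B5, B5–B6

Each bag holds 2 vertices, so the decomposition has width 1, which upper-bounds the treewidth. Any graph with an edge has treewidth ≥ 1, and G has the edge 7–4. Therefore the treewidth is 1.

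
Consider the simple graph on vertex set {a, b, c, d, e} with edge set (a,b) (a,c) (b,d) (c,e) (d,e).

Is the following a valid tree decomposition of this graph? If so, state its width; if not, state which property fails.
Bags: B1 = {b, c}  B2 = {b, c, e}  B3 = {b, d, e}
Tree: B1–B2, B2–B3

No — vertex a appears in no bag.

A tree decomposition must satisfy three properties: every vertex lies in some bag; for every edge, both endpoints lie together in some bag; and for every vertex, the bags containing it form a connected subtree. Here vertex a appears in no bag, so the decomposition is invalid.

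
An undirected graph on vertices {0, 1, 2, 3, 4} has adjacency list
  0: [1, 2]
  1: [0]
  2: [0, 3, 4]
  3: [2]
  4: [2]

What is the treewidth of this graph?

A width-1 tree decomposition is:
Bags: B1 = {0, 2}  B2 = {0, 1}  B3 = {2, 3}  B4 = {2, 4}
Tree: B1–B2, B1–B3, B3–B4
Every bag has size at most 2, so the width is 2 − 1 = 1 and tw(G) ≤ 1. G has an edge, so its treewidth is at least 1. Combining the bounds, tw(G) = 1.

1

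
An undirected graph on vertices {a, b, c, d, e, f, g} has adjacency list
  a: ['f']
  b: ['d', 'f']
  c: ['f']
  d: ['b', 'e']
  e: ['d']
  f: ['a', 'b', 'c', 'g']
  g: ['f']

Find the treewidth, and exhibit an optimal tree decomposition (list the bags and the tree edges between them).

Treewidth 1.
One optimal decomposition is:
Bags: B1 = {c, f}  B2 = {b, f}  B3 = {b, d}  B4 = {a, f}  B5 = {d, e}  B6 = {f, g}
Tree: B1–B2, B2–B3, B2–B4, B3–B5, B1–B6

Each bag holds 2 vertices, so the decomposition has width 1, which upper-bounds the treewidth. Since G has at least one edge (e.g. c–f), it is not an edgeless graph, so tw(G) ≥ 1. Combining the bounds, tw(G) = 1.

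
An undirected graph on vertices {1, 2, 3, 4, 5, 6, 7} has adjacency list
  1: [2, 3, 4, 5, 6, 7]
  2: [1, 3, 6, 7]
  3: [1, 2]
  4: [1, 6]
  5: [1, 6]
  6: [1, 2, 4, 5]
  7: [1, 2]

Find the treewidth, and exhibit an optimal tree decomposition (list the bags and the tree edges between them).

Treewidth 2.
Bags: B1 = {1, 2, 6}  B2 = {1, 5, 6}  B3 = {1, 2, 3}  B4 = {1, 4, 6}  B5 = {1, 2, 7}
Tree: B1–B2, B1–B3, B1–B4, B1–B5

Every bag has size at most 3, so the width is 3 − 1 = 2 and tw(G) ≤ 2. On the other hand G contains the 3-clique {1, 2, 3}. A clique must lie in a single bag of any decomposition, so no decomposition can have width below 2. Therefore the treewidth is 2.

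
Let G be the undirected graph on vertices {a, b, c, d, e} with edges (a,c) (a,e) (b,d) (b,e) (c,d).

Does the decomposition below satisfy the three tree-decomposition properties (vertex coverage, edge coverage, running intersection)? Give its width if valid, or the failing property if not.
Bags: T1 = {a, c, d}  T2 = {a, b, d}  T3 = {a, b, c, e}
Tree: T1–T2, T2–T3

A tree decomposition must satisfy three properties: every vertex lies in some bag; for every edge, both endpoints lie together in some bag; and for every vertex, the bags containing it form a connected subtree. Here bags containing vertex c are not connected in the tree, so the decomposition is invalid.

No — bags containing vertex c are not connected in the tree.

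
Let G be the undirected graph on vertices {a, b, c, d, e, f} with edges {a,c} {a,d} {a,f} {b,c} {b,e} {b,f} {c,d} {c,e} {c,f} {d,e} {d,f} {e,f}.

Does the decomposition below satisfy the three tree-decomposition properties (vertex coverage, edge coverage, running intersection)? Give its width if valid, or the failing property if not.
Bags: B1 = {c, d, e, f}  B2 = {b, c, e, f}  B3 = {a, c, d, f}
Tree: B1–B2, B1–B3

Yes; width 3.

Vertex coverage: the bags together contain {a, b, c, d, e, f}, the full vertex set. Edge coverage: each edge of G has both endpoints in at least one bag. Running intersection: for every vertex, the bags containing it form a connected subtree. All three properties hold, so this is a valid tree decomposition of width max|bag| − 1 = 3, and hence tw(G) ≤ 3.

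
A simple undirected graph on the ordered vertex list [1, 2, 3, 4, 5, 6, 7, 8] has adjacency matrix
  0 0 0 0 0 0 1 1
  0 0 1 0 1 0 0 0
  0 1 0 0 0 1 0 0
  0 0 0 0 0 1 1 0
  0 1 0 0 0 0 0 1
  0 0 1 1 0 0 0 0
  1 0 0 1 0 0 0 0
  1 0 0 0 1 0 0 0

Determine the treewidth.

2

A width-2 tree decomposition is:
Bags: B1 = {2, 5, 8}  B2 = {1, 2, 8}  B3 = {1, 2, 7}  B4 = {2, 4, 7}  B5 = {2, 4, 6}  B6 = {2, 3, 6}
Tree: B1–B2, B2–B3, B3–B4, B4–B5, B5–B6
Every bag has size at most 3, so the width is 3 − 1 = 2 and tw(G) ≤ 2. For the lower bound, G contains the cycle 2–5–8–1–7–4–6–3–2, so G is not a forest; only forests have treewidth ≤ 1, hence tw(G) ≥ 2. Therefore the treewidth is 2.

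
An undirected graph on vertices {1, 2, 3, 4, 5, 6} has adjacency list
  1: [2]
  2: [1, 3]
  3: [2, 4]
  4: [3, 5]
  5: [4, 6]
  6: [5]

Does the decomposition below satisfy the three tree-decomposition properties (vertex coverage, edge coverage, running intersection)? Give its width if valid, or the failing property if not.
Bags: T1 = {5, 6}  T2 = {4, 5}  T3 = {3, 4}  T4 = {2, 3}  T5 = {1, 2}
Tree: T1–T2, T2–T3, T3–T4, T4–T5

Yes; width 1.

Checking the three conditions: (i) the bags cover all of {1, 2, 3, 4, 5, 6}; (ii) for each edge, some bag contains both endpoints; (iii) the bags containing any fixed vertex form a subtree. All hold, so the decomposition is valid with width 2 − 1 = 1.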